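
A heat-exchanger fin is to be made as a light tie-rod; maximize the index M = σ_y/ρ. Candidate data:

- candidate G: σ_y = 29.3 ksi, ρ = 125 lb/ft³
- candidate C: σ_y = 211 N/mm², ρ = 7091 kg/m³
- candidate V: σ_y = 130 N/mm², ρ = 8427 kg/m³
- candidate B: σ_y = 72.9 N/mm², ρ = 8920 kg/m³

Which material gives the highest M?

candidate G

In SI units:
  candidate G: σ_y = 202.0 MPa, ρ = 2002 kg/m³
  candidate C: σ_y = 211.0 MPa, ρ = 7091 kg/m³
  candidate V: σ_y = 130.0 MPa, ρ = 8427 kg/m³
  candidate B: σ_y = 72.90 MPa, ρ = 8920 kg/m³
  candidate G: M = 101 kN·m/kg
  candidate C: M = 29.8 kN·m/kg
  candidate V: M = 15.4 kN·m/kg
  candidate B: M = 8.17 kN·m/kg
Candidate G ranks first.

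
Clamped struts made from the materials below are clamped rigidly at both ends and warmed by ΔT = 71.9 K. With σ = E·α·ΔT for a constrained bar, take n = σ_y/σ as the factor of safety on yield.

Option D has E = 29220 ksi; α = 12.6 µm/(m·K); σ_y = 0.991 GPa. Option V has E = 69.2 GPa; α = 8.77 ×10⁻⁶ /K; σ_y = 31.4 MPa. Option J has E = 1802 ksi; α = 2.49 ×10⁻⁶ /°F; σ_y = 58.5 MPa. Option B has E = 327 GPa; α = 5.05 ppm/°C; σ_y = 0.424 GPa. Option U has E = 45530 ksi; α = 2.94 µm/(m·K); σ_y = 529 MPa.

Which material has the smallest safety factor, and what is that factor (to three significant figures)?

With everything in SI (GPa, ×10⁻⁶/K, MPa):
  option D: E = 201.5, α = 12.6, σ_y = 991.0 → σ = 183 MPa, n = 5.43
  option V: E = 69.20, α = 8.77, σ_y = 31.40 → σ = 43.6 MPa, n = 0.720
  option J: E = 12.42, α = 4.48, σ_y = 58.50 → σ = 4.00 MPa, n = 14.6
  option B: E = 327.0, α = 5.05, σ_y = 424.0 → σ = 119 MPa, n = 3.57
  option U: E = 313.9, α = 2.94, σ_y = 529.0 → σ = 66.4 MPa, n = 7.97
The minimum is option V at n = 0.720.

option V, n = 0.720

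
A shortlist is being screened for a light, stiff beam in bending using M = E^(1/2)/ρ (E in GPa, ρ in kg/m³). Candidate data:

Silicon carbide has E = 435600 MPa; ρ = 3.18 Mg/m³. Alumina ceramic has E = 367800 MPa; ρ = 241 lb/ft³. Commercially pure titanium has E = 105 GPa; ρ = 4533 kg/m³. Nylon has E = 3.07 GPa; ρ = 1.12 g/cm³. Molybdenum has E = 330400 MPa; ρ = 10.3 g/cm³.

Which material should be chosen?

Putting every candidate on a common basis:
  silicon carbide: E = 435.6 GPa, ρ = 3180 kg/m³
  alumina ceramic: E = 367.8 GPa, ρ = 3860 kg/m³
  commercially pure titanium: E = 105.0 GPa, ρ = 4533 kg/m³
  nylon: E = 3.070 GPa, ρ = 1120 kg/m³
  molybdenum: E = 330.4 GPa, ρ = 10300 kg/m³
  silicon carbide: M = 6.56×10⁻³
  alumina ceramic: M = 4.97×10⁻³
  commercially pure titanium: M = 2.26×10⁻³
  molybdenum: M = 1.76×10⁻³
  nylon: M = 1.56×10⁻³
Silicon carbide ranks first.

silicon carbide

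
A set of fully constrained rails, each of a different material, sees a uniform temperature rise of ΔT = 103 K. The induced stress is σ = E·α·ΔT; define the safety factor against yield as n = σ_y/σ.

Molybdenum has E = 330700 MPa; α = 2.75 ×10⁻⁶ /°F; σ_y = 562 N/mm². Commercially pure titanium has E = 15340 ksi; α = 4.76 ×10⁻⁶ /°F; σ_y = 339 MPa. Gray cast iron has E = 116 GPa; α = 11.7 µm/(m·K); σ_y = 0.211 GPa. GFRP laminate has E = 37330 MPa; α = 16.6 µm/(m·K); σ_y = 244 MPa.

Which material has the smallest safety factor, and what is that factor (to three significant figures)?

gray cast iron, n = 1.51

Per material, after unit conversion:
  molybdenum: E = 330.7, α = 4.95, σ_y = 562.0 → σ = 169 MPa, n = 3.33
  commercially pure titanium: E = 105.8, α = 8.57, σ_y = 339.0 → σ = 93.3 MPa, n = 3.63
  gray cast iron: E = 116.0, α = 11.7, σ_y = 211.0 → σ = 140 MPa, n = 1.51
  GFRP laminate: E = 37.33, α = 16.6, σ_y = 244.0 → σ = 63.8 MPa, n = 3.82
The minimum is gray cast iron at n = 1.51.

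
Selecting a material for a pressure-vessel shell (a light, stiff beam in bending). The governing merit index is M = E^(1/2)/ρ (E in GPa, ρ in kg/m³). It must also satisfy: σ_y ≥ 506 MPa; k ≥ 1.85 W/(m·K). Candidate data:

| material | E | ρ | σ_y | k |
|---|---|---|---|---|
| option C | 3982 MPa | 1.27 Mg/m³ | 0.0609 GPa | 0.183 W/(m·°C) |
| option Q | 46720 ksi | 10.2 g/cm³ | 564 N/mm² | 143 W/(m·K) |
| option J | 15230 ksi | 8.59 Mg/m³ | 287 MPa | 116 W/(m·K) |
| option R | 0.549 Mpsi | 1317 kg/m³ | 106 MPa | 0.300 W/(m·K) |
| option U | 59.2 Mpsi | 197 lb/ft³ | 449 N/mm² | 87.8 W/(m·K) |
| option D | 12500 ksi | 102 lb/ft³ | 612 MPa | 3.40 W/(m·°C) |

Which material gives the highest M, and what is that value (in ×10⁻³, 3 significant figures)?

option D, M = 5.68×10⁻³

Screen on constraints: σ_y ≥ 506 MPa; k ≥ 1.85 W/(m·K). Survivors: option Q, option D.
Putting every candidate on a common basis:
  option Q: E = 322.1 GPa, ρ = 10200 kg/m³
  option D: E = 86.18 GPa, ρ = 1634 kg/m³
  option D: M = 5.68×10⁻³
  option Q: M = 1.76×10⁻³
Option D has the largest M.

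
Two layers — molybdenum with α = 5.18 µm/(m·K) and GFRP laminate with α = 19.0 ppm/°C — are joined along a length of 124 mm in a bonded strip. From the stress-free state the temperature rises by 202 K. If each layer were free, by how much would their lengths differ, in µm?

Δα = |5.18 − 19.0|×10⁻⁶/K = 13.8×10⁻⁶/K.
ΔL_mismatch = Δα·L·ΔT = 13.8×10⁻⁶ × 124.0 mm × 202.0 K = 346 µm.

346 µm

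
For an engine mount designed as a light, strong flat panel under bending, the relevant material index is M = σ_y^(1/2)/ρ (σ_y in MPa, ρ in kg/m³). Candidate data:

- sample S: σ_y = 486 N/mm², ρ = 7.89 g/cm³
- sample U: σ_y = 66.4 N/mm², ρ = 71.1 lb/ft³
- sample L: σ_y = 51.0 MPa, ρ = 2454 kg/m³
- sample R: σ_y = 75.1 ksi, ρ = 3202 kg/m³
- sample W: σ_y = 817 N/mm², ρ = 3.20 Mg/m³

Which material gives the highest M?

sample W

Convert each candidate to consistent units, then evaluate M:
  sample S: σ_y = 486.0 MPa, ρ = 7890 kg/m³
  sample U: σ_y = 66.40 MPa, ρ = 1139 kg/m³
  sample L: σ_y = 51.00 MPa, ρ = 2454 kg/m³
  sample R: σ_y = 517.8 MPa, ρ = 3202 kg/m³
  sample W: σ_y = 817.0 MPa, ρ = 3200 kg/m³
  sample W: M = 8.93×10⁻³
  sample U: M = 7.15×10⁻³
  sample R: M = 7.11×10⁻³
  sample L: M = 2.91×10⁻³
  sample S: M = 2.79×10⁻³
Sample W has the largest M.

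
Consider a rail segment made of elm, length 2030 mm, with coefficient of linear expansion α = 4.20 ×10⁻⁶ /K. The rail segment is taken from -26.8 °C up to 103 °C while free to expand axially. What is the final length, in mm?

ΔT = 103 − (-26.8) = 129.8 K.
ΔL = α·L₀·ΔT = 4.20×10⁻⁶ × 2030 mm × 129.8 K = 1.11 mm.
L = L₀ + ΔL = 2030 + 1.11 = 2031.1 mm.

2031.1 mm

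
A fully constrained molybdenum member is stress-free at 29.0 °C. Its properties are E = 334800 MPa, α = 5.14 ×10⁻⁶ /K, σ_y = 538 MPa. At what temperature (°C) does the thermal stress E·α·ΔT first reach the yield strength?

342 °C

E = 334800 MPa = 334.8 GPa.
E·α·ΔT = 538.0 MPa ⇒ ΔT = 538.0 / (334.8×10³ × 5.14×10⁻⁶) = 312.6 K.
T = 29.0 + 312.6 = 341.6 °C.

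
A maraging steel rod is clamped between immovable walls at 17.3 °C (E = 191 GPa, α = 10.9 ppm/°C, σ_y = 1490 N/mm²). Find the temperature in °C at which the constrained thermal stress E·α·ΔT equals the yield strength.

σ_y = 1490 N/mm² = 1490 MPa.
E·α·ΔT = 1490 MPa ⇒ ΔT = 1490 / (191.0×10³ × 10.9×10⁻⁶) = 715.7 K.
T = 17.3 + 715.7 = 733.0 °C.

733 °C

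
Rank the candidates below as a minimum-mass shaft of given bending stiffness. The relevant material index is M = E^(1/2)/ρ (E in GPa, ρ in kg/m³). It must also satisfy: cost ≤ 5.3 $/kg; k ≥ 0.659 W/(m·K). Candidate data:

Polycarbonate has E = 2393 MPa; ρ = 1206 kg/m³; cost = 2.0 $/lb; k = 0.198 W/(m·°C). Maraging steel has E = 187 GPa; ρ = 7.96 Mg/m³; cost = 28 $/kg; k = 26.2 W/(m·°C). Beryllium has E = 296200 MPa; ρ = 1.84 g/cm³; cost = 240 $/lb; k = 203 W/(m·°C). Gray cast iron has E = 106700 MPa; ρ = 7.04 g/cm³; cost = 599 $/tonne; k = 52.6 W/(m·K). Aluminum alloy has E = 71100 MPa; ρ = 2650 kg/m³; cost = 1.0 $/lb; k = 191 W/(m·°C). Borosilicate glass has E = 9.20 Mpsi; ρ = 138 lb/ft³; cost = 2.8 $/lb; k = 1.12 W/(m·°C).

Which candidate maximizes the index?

aluminum alloy

Screen on constraints: cost ≤ 5.3 $/kg; k ≥ 0.659 W/(m·K). Survivors: gray cast iron, aluminum alloy.
Convert each candidate to consistent units, then evaluate M:
  gray cast iron: E = 106.7 GPa, ρ = 7040 kg/m³
  aluminum alloy: E = 71.10 GPa, ρ = 2650 kg/m³
  aluminum alloy: M = 3.18×10⁻³
  gray cast iron: M = 1.47×10⁻³
The maximum is for aluminum alloy.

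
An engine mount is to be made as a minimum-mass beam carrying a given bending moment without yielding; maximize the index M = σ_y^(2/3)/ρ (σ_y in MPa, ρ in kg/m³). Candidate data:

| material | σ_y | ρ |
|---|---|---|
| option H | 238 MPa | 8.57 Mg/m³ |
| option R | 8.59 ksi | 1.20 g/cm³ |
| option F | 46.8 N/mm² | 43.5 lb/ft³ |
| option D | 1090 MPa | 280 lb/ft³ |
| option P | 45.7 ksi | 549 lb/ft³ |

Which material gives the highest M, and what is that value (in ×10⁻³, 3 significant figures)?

option D, M = 23.6×10⁻³

Normalizing units and computing the index:
  option H: σ_y = 238.0 MPa, ρ = 8570 kg/m³
  option R: σ_y = 59.23 MPa, ρ = 1200 kg/m³
  option F: σ_y = 46.80 MPa, ρ = 696.8 kg/m³
  option D: σ_y = 1090 MPa, ρ = 4485 kg/m³
  option P: σ_y = 315.1 MPa, ρ = 8794 kg/m³
  option D: M = 23.6×10⁻³
  option F: M = 18.6×10⁻³
  option R: M = 12.7×10⁻³
  option P: M = 5.27×10⁻³
  option H: M = 4.48×10⁻³
Option D has the largest M.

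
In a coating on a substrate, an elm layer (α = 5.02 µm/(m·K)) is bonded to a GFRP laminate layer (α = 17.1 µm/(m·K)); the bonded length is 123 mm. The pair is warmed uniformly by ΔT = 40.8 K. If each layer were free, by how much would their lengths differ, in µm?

60.6 µm

Δα = |5.02 − 17.1|×10⁻⁶/K = 12.1×10⁻⁶/K.
ΔL_mismatch = Δα·L·ΔT = 12.1×10⁻⁶ × 123.0 mm × 40.8 K = 60.6 µm.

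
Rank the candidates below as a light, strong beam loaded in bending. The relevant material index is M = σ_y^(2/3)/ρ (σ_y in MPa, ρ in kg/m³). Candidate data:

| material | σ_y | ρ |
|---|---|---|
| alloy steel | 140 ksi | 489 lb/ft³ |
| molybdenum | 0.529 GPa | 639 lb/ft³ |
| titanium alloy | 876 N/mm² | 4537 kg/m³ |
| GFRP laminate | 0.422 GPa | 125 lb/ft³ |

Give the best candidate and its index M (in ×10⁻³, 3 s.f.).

Normalizing units and computing the index:
  alloy steel: σ_y = 965.3 MPa, ρ = 7833 kg/m³
  molybdenum: σ_y = 529.0 MPa, ρ = 10240 kg/m³
  titanium alloy: σ_y = 876.0 MPa, ρ = 4537 kg/m³
  GFRP laminate: σ_y = 422.0 MPa, ρ = 2002 kg/m³
  GFRP laminate: M = 28.1×10⁻³
  titanium alloy: M = 20.2×10⁻³
  alloy steel: M = 12.5×10⁻³
  molybdenum: M = 6.39×10⁻³
The maximum is for GFRP laminate.

GFRP laminate, M = 28.1×10⁻³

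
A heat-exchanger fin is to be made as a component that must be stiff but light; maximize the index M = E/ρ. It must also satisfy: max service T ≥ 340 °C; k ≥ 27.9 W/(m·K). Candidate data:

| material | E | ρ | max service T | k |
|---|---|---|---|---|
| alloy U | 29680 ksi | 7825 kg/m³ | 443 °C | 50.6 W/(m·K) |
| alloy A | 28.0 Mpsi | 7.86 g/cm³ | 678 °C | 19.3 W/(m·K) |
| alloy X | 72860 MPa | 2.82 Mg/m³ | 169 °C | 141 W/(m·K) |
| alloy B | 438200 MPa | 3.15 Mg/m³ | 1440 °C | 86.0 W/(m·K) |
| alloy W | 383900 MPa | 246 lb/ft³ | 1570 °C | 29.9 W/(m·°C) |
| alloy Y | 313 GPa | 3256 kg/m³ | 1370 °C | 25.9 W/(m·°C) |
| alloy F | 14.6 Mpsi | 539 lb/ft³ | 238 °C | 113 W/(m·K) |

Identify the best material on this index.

Screen on constraints: max service T ≥ 340 °C; k ≥ 27.9 W/(m·K). Survivors: alloy U, alloy B, alloy W.
Normalizing units and computing the index:
  alloy U: E = 204.6 GPa, ρ = 7825 kg/m³
  alloy B: E = 438.2 GPa, ρ = 3150 kg/m³
  alloy W: E = 383.9 GPa, ρ = 3941 kg/m³
  alloy B: M = 139 MN·m/kg
  alloy W: M = 97.4 MN·m/kg
  alloy U: M = 26.2 MN·m/kg
Alloy B has the largest M.

alloy B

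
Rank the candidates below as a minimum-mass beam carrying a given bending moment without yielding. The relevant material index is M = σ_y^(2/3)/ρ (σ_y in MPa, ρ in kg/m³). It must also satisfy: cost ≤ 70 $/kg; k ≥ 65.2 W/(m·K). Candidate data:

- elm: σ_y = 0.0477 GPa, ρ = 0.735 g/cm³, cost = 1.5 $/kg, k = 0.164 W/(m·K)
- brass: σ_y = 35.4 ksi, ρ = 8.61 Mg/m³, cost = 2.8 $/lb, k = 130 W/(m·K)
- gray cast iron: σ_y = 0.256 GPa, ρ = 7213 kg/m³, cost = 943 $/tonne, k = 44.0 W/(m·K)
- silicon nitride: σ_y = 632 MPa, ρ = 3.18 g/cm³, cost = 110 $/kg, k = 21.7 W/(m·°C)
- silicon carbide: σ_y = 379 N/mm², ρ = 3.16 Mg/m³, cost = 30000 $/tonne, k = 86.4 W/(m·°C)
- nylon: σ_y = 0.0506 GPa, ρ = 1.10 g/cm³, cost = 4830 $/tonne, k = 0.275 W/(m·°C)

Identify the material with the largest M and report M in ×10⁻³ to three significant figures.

Screen on constraints: cost ≤ 70 $/kg; k ≥ 65.2 W/(m·K). Survivors: brass, silicon carbide.
In SI units:
  brass: σ_y = 244.1 MPa, ρ = 8610 kg/m³
  silicon carbide: σ_y = 379.0 MPa, ρ = 3160 kg/m³
  silicon carbide: M = 16.6×10⁻³
  brass: M = 4.54×10⁻³
Highest index: silicon carbide.

silicon carbide, M = 16.6×10⁻³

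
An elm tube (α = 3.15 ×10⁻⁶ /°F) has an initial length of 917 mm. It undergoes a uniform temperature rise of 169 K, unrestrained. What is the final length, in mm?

Convert α: 3.15×10⁻⁶/°F × (9/5) = 5.67×10⁻⁶/K.
ΔL = α·L₀·ΔT = 5.67×10⁻⁶ × 917 mm × 169.0 K = 0.879 mm.
L = L₀ + ΔL = 917 + 0.879 = 917.88 mm.

917.88 mm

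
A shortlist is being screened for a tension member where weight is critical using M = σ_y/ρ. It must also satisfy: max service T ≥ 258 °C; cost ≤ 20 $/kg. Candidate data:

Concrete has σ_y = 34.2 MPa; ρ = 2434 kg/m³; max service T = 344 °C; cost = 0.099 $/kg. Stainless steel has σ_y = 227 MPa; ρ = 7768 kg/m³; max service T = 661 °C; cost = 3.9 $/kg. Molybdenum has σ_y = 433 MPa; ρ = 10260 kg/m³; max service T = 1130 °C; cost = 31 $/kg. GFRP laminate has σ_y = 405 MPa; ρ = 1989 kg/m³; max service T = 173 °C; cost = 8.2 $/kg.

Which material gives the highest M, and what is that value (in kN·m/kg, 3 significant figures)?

Screen on constraints: max service T ≥ 258 °C; cost ≤ 20 $/kg. Survivors: concrete, stainless steel.
Computing M directly (units already consistent):
  stainless steel: M = 29.2 kN·m/kg
  concrete: M = 14.1 kN·m/kg
Stainless steel has the largest M.

stainless steel, M = 29.2 kN·m/kg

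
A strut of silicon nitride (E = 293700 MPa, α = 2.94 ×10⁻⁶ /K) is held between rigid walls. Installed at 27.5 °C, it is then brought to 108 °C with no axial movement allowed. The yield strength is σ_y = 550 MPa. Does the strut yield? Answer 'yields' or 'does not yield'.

does not yield

E = 293700 MPa = 293.7 GPa.
ΔT = 80.50 K. Constrained thermal stress σ = E·α·ΔT = 293.7×10³ MPa × 2.94×10⁻⁶ × 80.50 = 69.5 MPa (compressive).
Compare to σ_y = 550 MPa: σ < σ_y, so it does not yield.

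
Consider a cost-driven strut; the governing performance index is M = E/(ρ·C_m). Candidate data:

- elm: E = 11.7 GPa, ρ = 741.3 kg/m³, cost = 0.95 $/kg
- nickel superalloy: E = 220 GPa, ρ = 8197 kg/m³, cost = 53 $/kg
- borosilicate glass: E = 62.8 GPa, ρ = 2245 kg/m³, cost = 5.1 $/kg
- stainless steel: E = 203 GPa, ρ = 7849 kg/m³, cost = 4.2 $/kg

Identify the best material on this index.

Evaluate M for each candidate:
  elm: M = 16.6 MN·m per $
  stainless steel: M = 6.16 MN·m per $
  borosilicate glass: M = 5.48 MN·m per $
  nickel superalloy: M = 0.506 MN·m per $
Highest index: elm.

elm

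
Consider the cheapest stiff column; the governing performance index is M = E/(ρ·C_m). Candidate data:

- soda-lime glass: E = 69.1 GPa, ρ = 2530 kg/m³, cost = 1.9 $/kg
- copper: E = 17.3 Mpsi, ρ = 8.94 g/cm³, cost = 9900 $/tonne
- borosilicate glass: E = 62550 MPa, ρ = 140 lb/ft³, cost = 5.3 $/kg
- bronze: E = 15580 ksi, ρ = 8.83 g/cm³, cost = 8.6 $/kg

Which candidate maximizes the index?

Convert each candidate to consistent units, then evaluate M:
  soda-lime glass: E = 69.10 GPa, ρ = 2530 kg/m³, cost = 1.900 $/kg
  copper: E = 119.3 GPa, ρ = 8940 kg/m³, cost = 9.900 $/kg
  borosilicate glass: E = 62.55 GPa, ρ = 2243 kg/m³, cost = 5.300 $/kg
  bronze: E = 107.4 GPa, ρ = 8830 kg/m³, cost = 8.600 $/kg
  soda-lime glass: M = 14.4 MN·m per $
  borosilicate glass: M = 5.26 MN·m per $
  bronze: M = 1.41 MN·m per $
  copper: M = 1.35 MN·m per $
Soda-lime glass has the largest M.

soda-lime glass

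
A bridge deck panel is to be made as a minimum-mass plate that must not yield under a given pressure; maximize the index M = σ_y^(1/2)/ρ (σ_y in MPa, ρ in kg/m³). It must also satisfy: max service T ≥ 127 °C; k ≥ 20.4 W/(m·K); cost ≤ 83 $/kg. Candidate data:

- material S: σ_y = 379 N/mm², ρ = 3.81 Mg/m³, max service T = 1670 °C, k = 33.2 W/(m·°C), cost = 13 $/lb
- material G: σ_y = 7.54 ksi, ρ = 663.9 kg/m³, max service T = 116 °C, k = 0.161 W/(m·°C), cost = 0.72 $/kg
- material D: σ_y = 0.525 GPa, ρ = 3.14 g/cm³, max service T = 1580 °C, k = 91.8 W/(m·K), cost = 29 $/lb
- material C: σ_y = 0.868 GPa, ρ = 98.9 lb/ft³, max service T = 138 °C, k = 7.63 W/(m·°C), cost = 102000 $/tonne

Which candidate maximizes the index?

material D

Screen on constraints: max service T ≥ 127 °C; k ≥ 20.4 W/(m·K); cost ≤ 83 $/kg. Survivors: material S, material D.
Putting every candidate on a common basis:
  material S: σ_y = 379.0 MPa, ρ = 3810 kg/m³
  material D: σ_y = 525.0 MPa, ρ = 3140 kg/m³
  material D: M = 7.30×10⁻³
  material S: M = 5.11×10⁻³
The maximum is for material D.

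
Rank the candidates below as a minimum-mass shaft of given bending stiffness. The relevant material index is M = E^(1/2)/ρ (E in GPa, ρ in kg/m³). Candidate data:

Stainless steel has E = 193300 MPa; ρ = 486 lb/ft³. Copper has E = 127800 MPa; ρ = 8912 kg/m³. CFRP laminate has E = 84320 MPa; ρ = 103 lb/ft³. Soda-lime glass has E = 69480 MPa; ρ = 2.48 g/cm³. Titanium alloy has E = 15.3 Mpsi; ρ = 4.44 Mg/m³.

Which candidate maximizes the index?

In SI units:
  stainless steel: E = 193.3 GPa, ρ = 7785 kg/m³
  copper: E = 127.8 GPa, ρ = 8912 kg/m³
  CFRP laminate: E = 84.32 GPa, ρ = 1650 kg/m³
  soda-lime glass: E = 69.48 GPa, ρ = 2480 kg/m³
  titanium alloy: E = 105.5 GPa, ρ = 4440 kg/m³
  CFRP laminate: M = 5.57×10⁻³
  soda-lime glass: M = 3.36×10⁻³
  titanium alloy: M = 2.31×10⁻³
  stainless steel: M = 1.79×10⁻³
  copper: M = 1.27×10⁻³
CFRP laminate ranks first.

CFRP laminate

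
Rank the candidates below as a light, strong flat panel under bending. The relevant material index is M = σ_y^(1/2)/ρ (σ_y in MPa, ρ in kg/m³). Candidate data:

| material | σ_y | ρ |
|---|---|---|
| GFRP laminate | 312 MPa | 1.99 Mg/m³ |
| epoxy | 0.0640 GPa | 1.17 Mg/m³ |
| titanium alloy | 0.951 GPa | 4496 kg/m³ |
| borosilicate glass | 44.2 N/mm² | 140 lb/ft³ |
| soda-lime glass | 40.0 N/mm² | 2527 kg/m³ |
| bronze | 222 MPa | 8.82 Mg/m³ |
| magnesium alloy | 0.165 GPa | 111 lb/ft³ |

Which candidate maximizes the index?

GFRP laminate

Normalizing units and computing the index:
  GFRP laminate: σ_y = 312.0 MPa, ρ = 1990 kg/m³
  epoxy: σ_y = 64.00 MPa, ρ = 1170 kg/m³
  titanium alloy: σ_y = 951.0 MPa, ρ = 4496 kg/m³
  borosilicate glass: σ_y = 44.20 MPa, ρ = 2243 kg/m³
  soda-lime glass: σ_y = 40.00 MPa, ρ = 2527 kg/m³
  bronze: σ_y = 222.0 MPa, ρ = 8820 kg/m³
  magnesium alloy: σ_y = 165.0 MPa, ρ = 1778 kg/m³
  GFRP laminate: M = 8.88×10⁻³
  magnesium alloy: M = 7.22×10⁻³
  titanium alloy: M = 6.86×10⁻³
  epoxy: M = 6.84×10⁻³
  borosilicate glass: M = 2.96×10⁻³
  soda-lime glass: M = 2.50×10⁻³
  bronze: M = 1.69×10⁻³
GFRP laminate ranks first.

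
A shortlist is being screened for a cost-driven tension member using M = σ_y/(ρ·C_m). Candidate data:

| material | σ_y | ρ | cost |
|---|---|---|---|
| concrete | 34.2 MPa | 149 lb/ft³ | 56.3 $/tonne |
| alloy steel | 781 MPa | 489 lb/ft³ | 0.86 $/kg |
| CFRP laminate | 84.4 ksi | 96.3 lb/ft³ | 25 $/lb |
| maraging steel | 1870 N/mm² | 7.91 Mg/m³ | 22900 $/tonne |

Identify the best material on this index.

Convert each candidate to consistent units, then evaluate M:
  concrete: σ_y = 34.20 MPa, ρ = 2387 kg/m³, cost = 0.05630 $/kg
  alloy steel: σ_y = 781.0 MPa, ρ = 7833 kg/m³, cost = 0.8600 $/kg
  CFRP laminate: σ_y = 581.9 MPa, ρ = 1543 kg/m³, cost = 55.11 $/kg
  maraging steel: σ_y = 1870 MPa, ρ = 7910 kg/m³, cost = 22.90 $/kg
  concrete: M = 255 kN·m per $
  alloy steel: M = 116 kN·m per $
  maraging steel: M = 10.3 kN·m per $
  CFRP laminate: M = 6.84 kN·m per $
The maximum is for concrete.

concrete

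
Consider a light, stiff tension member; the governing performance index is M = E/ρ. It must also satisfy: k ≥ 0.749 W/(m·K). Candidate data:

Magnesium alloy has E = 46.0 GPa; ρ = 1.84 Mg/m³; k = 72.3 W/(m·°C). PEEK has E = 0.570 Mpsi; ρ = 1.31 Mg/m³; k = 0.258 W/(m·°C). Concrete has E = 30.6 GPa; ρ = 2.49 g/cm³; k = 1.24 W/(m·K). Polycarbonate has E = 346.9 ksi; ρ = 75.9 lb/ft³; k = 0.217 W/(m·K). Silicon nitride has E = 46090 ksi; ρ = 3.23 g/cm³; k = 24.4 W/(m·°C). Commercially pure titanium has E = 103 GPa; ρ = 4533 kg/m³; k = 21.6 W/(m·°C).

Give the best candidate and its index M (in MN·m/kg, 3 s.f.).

Screen on constraints: k ≥ 0.749 W/(m·K). Survivors: magnesium alloy, concrete, silicon nitride, commercially pure titanium.
Normalizing units and computing the index:
  magnesium alloy: E = 46.00 GPa, ρ = 1840 kg/m³
  concrete: E = 30.60 GPa, ρ = 2490 kg/m³
  silicon nitride: E = 317.8 GPa, ρ = 3230 kg/m³
  commercially pure titanium: E = 103.0 GPa, ρ = 4533 kg/m³
  silicon nitride: M = 98.4 MN·m/kg
  magnesium alloy: M = 25.0 MN·m/kg
  commercially pure titanium: M = 22.7 MN·m/kg
  concrete: M = 12.3 MN·m/kg
Highest index: silicon nitride.

silicon nitride, M = 98.4 MN·m/kg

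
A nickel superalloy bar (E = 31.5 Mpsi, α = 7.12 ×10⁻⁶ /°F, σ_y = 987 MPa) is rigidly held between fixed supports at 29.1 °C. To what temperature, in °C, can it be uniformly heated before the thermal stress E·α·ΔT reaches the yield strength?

384 °C

E = 31.5 Mpsi = 217.2 GPa.
α = 7.12×10⁻⁶/°F × 9/5 = 12.8×10⁻⁶/K.
E·α·ΔT = 987.0 MPa ⇒ ΔT = 987.0 / (217.2×10³ × 12.8×10⁻⁶) = 354.6 K.
T = 29.1 + 354.6 = 383.7 °C.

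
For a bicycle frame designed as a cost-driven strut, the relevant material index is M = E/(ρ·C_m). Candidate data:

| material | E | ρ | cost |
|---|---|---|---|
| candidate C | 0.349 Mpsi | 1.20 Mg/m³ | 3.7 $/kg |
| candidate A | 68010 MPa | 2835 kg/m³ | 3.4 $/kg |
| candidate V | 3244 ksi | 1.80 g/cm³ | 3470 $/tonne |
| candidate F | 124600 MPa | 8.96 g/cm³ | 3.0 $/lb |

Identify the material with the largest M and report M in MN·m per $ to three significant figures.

In SI units:
  candidate C: E = 2.406 GPa, ρ = 1200 kg/m³, cost = 3.700 $/kg
  candidate A: E = 68.01 GPa, ρ = 2835 kg/m³, cost = 3.400 $/kg
  candidate V: E = 22.37 GPa, ρ = 1800 kg/m³, cost = 3.470 $/kg
  candidate F: E = 124.6 GPa, ρ = 8960 kg/m³, cost = 6.614 $/kg
  candidate A: M = 7.06 MN·m per $
  candidate V: M = 3.58 MN·m per $
  candidate F: M = 2.10 MN·m per $
  candidate C: M = 0.542 MN·m per $
Candidate A has the largest M.

candidate A, M = 7.06 MN·m per $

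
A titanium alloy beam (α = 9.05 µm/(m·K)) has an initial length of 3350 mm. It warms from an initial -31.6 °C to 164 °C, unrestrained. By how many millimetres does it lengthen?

ΔT = 164 − (-31.6) = 195.6 K.
ΔL = α·L₀·ΔT = 9.05×10⁻⁶ × 3350 mm × 195.6 K = 5.93 mm.

5.93 mm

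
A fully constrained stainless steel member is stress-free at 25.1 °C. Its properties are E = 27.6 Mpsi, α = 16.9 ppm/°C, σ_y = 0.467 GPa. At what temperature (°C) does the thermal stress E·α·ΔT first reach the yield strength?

E = 27.6 Mpsi = 190.3 GPa.
σ_y = 0.467 GPa = 467.0 MPa.
E·α·ΔT = 467.0 MPa ⇒ ΔT = 467.0 / (190.3×10³ × 16.9×10⁻⁶) = 145.2 K.
T = 25.1 + 145.2 = 170.3 °C.

170 °C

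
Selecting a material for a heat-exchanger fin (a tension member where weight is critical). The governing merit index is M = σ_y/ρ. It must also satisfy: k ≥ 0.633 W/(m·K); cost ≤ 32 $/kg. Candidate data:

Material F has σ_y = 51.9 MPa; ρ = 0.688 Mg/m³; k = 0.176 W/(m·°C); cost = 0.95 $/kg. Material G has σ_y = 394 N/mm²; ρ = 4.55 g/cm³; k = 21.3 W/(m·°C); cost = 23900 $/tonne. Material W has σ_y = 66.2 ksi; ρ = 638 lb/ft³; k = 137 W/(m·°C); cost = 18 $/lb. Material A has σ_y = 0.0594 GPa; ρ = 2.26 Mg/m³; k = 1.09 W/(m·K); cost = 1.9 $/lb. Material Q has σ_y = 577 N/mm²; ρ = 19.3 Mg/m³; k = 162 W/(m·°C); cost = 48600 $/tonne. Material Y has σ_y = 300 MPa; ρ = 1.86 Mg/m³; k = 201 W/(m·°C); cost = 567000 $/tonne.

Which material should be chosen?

material G

Screen on constraints: k ≥ 0.633 W/(m·K); cost ≤ 32 $/kg. Survivors: material G, material A.
Convert each candidate to consistent units, then evaluate M:
  material G: σ_y = 394.0 MPa, ρ = 4550 kg/m³
  material A: σ_y = 59.40 MPa, ρ = 2260 kg/m³
  material G: M = 86.6 kN·m/kg
  material A: M = 26.3 kN·m/kg
Highest index: material G.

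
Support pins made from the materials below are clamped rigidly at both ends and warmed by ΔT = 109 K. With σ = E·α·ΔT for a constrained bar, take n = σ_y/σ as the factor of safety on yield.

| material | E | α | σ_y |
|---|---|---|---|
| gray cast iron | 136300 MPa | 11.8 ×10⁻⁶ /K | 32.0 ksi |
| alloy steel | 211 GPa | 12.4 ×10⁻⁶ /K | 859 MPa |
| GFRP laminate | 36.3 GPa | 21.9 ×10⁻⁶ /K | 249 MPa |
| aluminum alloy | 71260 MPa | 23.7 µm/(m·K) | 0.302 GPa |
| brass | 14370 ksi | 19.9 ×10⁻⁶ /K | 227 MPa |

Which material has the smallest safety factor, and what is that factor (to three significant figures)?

brass, n = 1.06

Per material, after unit conversion:
  gray cast iron: E = 136.3, α = 11.8, σ_y = 220.6 → σ = 175 MPa, n = 1.26
  alloy steel: E = 211.0, α = 12.4, σ_y = 859.0 → σ = 285 MPa, n = 3.01
  GFRP laminate: E = 36.30, α = 21.9, σ_y = 249.0 → σ = 86.7 MPa, n = 2.87
  aluminum alloy: E = 71.26, α = 23.7, σ_y = 302.0 → σ = 184 MPa, n = 1.64
  brass: E = 99.08, α = 19.9, σ_y = 227.0 → σ = 215 MPa, n = 1.06
Smallest n: brass with n = 1.06.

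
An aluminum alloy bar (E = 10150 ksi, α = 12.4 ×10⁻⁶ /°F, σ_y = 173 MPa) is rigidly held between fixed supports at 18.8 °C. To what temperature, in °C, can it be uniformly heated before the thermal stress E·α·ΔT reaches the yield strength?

E = 10150 ksi = 69.98 GPa.
α = 12.4×10⁻⁶/°F × 9/5 = 22.3×10⁻⁶/K.
E·α·ΔT = 173.0 MPa ⇒ ΔT = 173.0 / (69.98×10³ × 22.3×10⁻⁶) = 110.8 K.
T = 18.8 + 110.8 = 129.6 °C.

130 °C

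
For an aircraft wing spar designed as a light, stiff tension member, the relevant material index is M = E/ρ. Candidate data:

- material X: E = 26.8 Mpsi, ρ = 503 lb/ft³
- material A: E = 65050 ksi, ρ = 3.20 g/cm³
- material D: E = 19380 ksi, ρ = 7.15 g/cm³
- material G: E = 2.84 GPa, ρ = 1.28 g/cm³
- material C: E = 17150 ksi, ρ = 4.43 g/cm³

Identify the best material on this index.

In SI units:
  material X: E = 184.8 GPa, ρ = 8057 kg/m³
  material A: E = 448.5 GPa, ρ = 3200 kg/m³
  material D: E = 133.6 GPa, ρ = 7150 kg/m³
  material G: E = 2.840 GPa, ρ = 1280 kg/m³
  material C: E = 118.2 GPa, ρ = 4430 kg/m³
  material A: M = 140 MN·m/kg
  material C: M = 26.7 MN·m/kg
  material X: M = 22.9 MN·m/kg
  material D: M = 18.7 MN·m/kg
  material G: M = 2.22 MN·m/kg
The maximum is for material A.

material A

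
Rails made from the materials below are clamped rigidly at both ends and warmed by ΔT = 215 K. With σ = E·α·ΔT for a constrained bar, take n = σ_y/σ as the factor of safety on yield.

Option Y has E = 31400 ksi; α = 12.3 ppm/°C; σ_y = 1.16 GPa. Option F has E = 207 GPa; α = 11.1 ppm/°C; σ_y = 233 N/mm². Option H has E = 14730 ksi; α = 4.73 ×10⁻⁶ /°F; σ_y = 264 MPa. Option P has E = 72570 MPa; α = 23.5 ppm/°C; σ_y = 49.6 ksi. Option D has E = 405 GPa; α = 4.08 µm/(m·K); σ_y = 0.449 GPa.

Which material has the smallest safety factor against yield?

option F

Per material, after unit conversion:
  option Y: E = 216.5, α = 12.3, σ_y = 1160 → σ = 573 MPa, n = 2.03
  option F: E = 207.0, α = 11.1, σ_y = 233.0 → σ = 494 MPa, n = 0.472
  option H: E = 101.6, α = 8.51, σ_y = 264.0 → σ = 186 MPa, n = 1.42
  option P: E = 72.57, α = 23.5, σ_y = 342.0 → σ = 367 MPa, n = 0.933
  option D: E = 405.0, α = 4.08, σ_y = 449.0 → σ = 355 MPa, n = 1.26
The minimum is option F at n = 0.472.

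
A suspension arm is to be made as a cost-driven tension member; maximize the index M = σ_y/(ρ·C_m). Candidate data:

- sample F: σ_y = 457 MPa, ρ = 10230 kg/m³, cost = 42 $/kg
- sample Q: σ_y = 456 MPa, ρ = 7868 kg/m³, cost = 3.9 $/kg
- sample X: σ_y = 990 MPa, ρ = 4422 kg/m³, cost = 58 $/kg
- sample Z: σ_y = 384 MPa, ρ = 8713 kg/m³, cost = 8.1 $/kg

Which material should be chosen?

Computing M directly (units already consistent):
  sample Q: M = 14.9 kN·m per $
  sample Z: M = 5.44 kN·m per $
  sample X: M = 3.86 kN·m per $
  sample F: M = 1.06 kN·m per $
Sample Q has the largest M.

sample Q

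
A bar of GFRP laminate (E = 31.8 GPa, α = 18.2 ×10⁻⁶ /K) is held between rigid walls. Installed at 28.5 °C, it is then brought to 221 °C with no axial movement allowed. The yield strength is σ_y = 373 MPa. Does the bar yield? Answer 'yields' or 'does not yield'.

does not yield

ΔT = 192.5 K. Constrained thermal stress σ = E·α·ΔT = 31.80×10³ MPa × 18.2×10⁻⁶ × 192.5 = 111 MPa (compressive).
Compare to σ_y = 373 MPa: σ < σ_y, so it does not yield.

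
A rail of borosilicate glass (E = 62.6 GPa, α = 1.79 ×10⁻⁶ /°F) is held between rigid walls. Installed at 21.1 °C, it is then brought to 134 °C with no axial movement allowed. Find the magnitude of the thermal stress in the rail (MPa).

α = 1.79×10⁻⁶/°F × 9/5 = 3.22×10⁻⁶/K.
ΔT = 112.9 K. Constrained thermal stress σ = E·α·ΔT = 62.60×10³ MPa × 3.22×10⁻⁶ × 112.9 = 22.8 MPa (compressive).

22.8 MPa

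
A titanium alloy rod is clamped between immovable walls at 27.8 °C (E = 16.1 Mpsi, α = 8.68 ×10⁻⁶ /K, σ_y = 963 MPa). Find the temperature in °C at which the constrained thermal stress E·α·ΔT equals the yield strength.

E = 16.1 Mpsi = 111.0 GPa.
E·α·ΔT = 963.0 MPa ⇒ ΔT = 963.0 / (111.0×10³ × 8.68×10⁻⁶) = 999.5 K.
T = 27.8 + 999.5 = 1027 °C.

1030 °C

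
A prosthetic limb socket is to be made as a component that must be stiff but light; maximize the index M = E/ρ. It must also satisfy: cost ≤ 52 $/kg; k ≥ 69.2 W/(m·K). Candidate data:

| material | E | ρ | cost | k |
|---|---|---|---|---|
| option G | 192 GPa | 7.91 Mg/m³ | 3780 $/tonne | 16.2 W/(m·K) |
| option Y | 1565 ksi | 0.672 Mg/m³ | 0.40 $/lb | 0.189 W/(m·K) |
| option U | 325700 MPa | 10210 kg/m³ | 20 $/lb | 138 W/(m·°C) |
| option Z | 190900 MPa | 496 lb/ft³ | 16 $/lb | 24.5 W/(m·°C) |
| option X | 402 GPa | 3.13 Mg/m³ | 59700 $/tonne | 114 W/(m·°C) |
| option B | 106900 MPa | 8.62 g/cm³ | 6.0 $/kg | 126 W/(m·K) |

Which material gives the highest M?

option U

Screen on constraints: cost ≤ 52 $/kg; k ≥ 69.2 W/(m·K). Survivors: option U, option B.
Normalizing units and computing the index:
  option U: E = 325.7 GPa, ρ = 10210 kg/m³
  option B: E = 106.9 GPa, ρ = 8620 kg/m³
  option U: M = 31.9 MN·m/kg
  option B: M = 12.4 MN·m/kg
Option U has the largest M.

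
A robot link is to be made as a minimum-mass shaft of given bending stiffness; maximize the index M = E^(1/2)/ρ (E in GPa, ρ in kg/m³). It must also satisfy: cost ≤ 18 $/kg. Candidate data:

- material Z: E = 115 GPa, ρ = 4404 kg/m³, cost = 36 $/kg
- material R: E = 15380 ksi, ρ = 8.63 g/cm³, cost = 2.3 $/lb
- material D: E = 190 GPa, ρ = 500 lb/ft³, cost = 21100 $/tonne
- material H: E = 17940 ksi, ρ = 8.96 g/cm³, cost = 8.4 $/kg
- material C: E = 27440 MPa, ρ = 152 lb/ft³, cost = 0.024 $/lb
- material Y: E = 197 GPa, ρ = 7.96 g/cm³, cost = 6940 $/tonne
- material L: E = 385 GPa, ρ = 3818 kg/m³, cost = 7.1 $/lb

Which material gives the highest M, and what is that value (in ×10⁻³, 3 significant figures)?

material L, M = 5.14×10⁻³

Screen on constraints: cost ≤ 18 $/kg. Survivors: material R, material H, material C, material Y, material L.
After converting to SI:
  material R: E = 106.0 GPa, ρ = 8630 kg/m³
  material H: E = 123.7 GPa, ρ = 8960 kg/m³
  material C: E = 27.44 GPa, ρ = 2435 kg/m³
  material Y: E = 197.0 GPa, ρ = 7960 kg/m³
  material L: E = 385.0 GPa, ρ = 3818 kg/m³
  material L: M = 5.14×10⁻³
  material C: M = 2.15×10⁻³
  material Y: M = 1.76×10⁻³
  material H: M = 1.24×10⁻³
  material R: M = 1.19×10⁻³
The maximum is for material L.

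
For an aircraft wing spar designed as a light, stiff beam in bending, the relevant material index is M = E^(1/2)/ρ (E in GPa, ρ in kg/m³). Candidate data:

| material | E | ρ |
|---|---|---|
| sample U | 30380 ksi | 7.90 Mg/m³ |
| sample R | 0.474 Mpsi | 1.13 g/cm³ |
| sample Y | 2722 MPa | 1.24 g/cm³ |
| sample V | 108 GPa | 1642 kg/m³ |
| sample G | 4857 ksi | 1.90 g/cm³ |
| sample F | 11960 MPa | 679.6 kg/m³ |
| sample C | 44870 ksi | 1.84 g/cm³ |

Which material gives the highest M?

Putting every candidate on a common basis:
  sample U: E = 209.5 GPa, ρ = 7900 kg/m³
  sample R: E = 3.268 GPa, ρ = 1130 kg/m³
  sample Y: E = 2.722 GPa, ρ = 1240 kg/m³
  sample V: E = 108.0 GPa, ρ = 1642 kg/m³
  sample G: E = 33.49 GPa, ρ = 1900 kg/m³
  sample F: E = 11.96 GPa, ρ = 679.6 kg/m³
  sample C: E = 309.4 GPa, ρ = 1840 kg/m³
  sample C: M = 9.56×10⁻³
  sample V: M = 6.33×10⁻³
  sample F: M = 5.09×10⁻³
  sample G: M = 3.05×10⁻³
  sample U: M = 1.83×10⁻³
  sample R: M = 1.60×10⁻³
  sample Y: M = 1.33×10⁻³
Sample C ranks first.

sample C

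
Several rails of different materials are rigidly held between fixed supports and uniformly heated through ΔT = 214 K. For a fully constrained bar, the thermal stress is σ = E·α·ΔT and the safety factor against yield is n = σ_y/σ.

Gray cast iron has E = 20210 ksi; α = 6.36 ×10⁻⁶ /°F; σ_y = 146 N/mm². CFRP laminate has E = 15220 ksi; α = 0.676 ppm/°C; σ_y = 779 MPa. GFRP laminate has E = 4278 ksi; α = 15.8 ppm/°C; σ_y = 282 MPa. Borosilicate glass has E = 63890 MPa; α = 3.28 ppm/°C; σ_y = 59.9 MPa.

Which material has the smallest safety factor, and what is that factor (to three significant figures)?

gray cast iron, n = 0.428

With everything in SI (GPa, ×10⁻⁶/K, MPa):
  gray cast iron: E = 139.3, α = 11.4, σ_y = 146.0 → σ = 341 MPa, n = 0.428
  CFRP laminate: E = 104.9, α = 0.676, σ_y = 779.0 → σ = 15.2 MPa, n = 51.3
  GFRP laminate: E = 29.50, α = 15.8, σ_y = 282.0 → σ = 99.7 MPa, n = 2.83
  borosilicate glass: E = 63.89, α = 3.28, σ_y = 59.90 → σ = 44.8 MPa, n = 1.34
The minimum is gray cast iron at n = 0.428.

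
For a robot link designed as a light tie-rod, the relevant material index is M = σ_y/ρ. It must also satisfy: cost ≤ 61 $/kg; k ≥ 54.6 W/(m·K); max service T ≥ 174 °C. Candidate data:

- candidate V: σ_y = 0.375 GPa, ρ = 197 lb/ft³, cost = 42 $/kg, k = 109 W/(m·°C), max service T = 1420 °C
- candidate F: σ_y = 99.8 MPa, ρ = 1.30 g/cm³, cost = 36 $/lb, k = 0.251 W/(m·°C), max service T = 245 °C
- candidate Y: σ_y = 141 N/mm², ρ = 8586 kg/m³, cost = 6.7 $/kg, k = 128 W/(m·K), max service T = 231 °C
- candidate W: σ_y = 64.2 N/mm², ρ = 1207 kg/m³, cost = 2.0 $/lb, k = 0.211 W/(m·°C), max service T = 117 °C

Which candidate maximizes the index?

Screen on constraints: cost ≤ 61 $/kg; k ≥ 54.6 W/(m·K); max service T ≥ 174 °C. Survivors: candidate V, candidate Y.
After converting to SI:
  candidate V: σ_y = 375.0 MPa, ρ = 3156 kg/m³
  candidate Y: σ_y = 141.0 MPa, ρ = 8586 kg/m³
  candidate V: M = 119 kN·m/kg
  candidate Y: M = 16.4 kN·m/kg
Candidate V has the largest M.

candidate V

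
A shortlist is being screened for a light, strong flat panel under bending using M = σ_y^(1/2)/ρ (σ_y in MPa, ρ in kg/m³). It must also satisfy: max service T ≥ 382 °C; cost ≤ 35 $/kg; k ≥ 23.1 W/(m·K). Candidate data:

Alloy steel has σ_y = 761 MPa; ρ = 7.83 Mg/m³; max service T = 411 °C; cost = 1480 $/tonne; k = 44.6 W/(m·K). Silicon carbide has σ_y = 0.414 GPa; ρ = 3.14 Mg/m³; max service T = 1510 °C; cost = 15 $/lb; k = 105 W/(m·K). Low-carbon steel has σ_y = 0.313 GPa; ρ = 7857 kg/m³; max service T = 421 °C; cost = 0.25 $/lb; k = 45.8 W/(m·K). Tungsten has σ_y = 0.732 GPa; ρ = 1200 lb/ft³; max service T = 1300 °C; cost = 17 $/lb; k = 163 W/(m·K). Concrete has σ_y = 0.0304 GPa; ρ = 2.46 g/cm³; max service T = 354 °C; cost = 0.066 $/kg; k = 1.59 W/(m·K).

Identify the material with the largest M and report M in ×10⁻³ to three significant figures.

Screen on constraints: max service T ≥ 382 °C; cost ≤ 35 $/kg; k ≥ 23.1 W/(m·K). Survivors: alloy steel, silicon carbide, low-carbon steel.
Convert each candidate to consistent units, then evaluate M:
  alloy steel: σ_y = 761.0 MPa, ρ = 7830 kg/m³
  silicon carbide: σ_y = 414.0 MPa, ρ = 3140 kg/m³
  low-carbon steel: σ_y = 313.0 MPa, ρ = 7857 kg/m³
  silicon carbide: M = 6.48×10⁻³
  alloy steel: M = 3.52×10⁻³
  low-carbon steel: M = 2.25×10⁻³
Highest index: silicon carbide.

silicon carbide, M = 6.48×10⁻³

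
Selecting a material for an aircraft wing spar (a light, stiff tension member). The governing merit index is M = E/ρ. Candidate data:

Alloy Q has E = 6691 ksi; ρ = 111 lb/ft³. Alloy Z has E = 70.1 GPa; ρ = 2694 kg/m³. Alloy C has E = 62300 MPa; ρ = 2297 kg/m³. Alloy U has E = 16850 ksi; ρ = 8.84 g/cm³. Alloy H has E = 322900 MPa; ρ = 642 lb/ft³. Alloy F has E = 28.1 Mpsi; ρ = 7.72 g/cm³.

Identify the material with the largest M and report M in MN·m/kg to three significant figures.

In SI units:
  alloy Q: E = 46.13 GPa, ρ = 1778 kg/m³
  alloy Z: E = 70.10 GPa, ρ = 2694 kg/m³
  alloy C: E = 62.30 GPa, ρ = 2297 kg/m³
  alloy U: E = 116.2 GPa, ρ = 8840 kg/m³
  alloy H: E = 322.9 GPa, ρ = 10280 kg/m³
  alloy F: E = 193.7 GPa, ρ = 7720 kg/m³
  alloy H: M = 31.4 MN·m/kg
  alloy C: M = 27.1 MN·m/kg
  alloy Z: M = 26.0 MN·m/kg
  alloy Q: M = 25.9 MN·m/kg
  alloy F: M = 25.1 MN·m/kg
  alloy U: M = 13.1 MN·m/kg
Alloy H ranks first.

alloy H, M = 31.4 MN·m/kg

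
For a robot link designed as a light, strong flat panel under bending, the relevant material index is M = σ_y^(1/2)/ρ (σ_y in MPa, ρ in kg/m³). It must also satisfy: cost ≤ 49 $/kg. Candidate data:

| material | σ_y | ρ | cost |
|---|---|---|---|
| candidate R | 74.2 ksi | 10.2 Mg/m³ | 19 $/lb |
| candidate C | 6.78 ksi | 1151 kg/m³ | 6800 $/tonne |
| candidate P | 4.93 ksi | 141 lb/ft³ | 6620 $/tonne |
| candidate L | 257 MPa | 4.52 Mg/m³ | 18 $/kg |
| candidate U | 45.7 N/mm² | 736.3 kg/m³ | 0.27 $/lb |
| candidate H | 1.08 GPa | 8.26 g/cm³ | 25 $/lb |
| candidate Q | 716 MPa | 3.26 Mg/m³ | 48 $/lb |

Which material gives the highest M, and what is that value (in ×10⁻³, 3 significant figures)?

candidate U, M = 9.18×10⁻³

Screen on constraints: cost ≤ 49 $/kg. Survivors: candidate R, candidate C, candidate P, candidate L, candidate U.
Normalizing units and computing the index:
  candidate R: σ_y = 511.6 MPa, ρ = 10200 kg/m³
  candidate C: σ_y = 46.75 MPa, ρ = 1151 kg/m³
  candidate P: σ_y = 33.99 MPa, ρ = 2259 kg/m³
  candidate L: σ_y = 257.0 MPa, ρ = 4520 kg/m³
  candidate U: σ_y = 45.70 MPa, ρ = 736.3 kg/m³
  candidate U: M = 9.18×10⁻³
  candidate C: M = 5.94×10⁻³
  candidate L: M = 3.55×10⁻³
  candidate P: M = 2.58×10⁻³
  candidate R: M = 2.22×10⁻³
Candidate U has the largest M.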